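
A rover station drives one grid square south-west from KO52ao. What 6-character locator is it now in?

KO42xn

Longitude subsquare a = 0; −1 → -1, wraps to 23 = x, carry into square.
Longitude square 5; −1 → 4.
Latitude subsquare o = 14; −1 → 13 = n.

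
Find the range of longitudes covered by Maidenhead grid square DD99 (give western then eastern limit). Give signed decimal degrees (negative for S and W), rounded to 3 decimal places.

Field D=3, D=3: +3·20° lon, +3·10° lat → SW at lon -120°, lat -60°.
Square 9, 9: +9·2° lon, +9·1° lat → SW at lon -102°, lat -51°.
Cell spans 2° lon × 1° lat.
west -102.000, east -100.000.

-102.000, -100.000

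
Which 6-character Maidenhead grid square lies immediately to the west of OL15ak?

OL05xk

Longitude subsquare a = 0; −1 → -1, wraps to 23 = x, carry into square.
Longitude square 1; −1 → 0.
The latitude characters are unchanged.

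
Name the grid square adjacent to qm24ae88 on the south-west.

QM24ae77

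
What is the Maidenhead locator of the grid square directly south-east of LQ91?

MQ00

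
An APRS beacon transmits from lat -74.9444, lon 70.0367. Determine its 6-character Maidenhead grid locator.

Add 180° to longitude and 90° to latitude: 250.0367, 15.0556.
Field: 250.0367/20 → 12 → M, 15.0556/10 → 1 → B; chars MB.
Square: 10.0367/2 → 5, 5.0556/1 → 5; chars 55.
Subsquare: 0.0367/0.0833333 → 0 → a, 0.0556/0.0416667 → 1 → b; chars ab.

MB55ab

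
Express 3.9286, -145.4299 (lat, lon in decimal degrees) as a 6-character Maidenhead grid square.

Add 180° to longitude and 90° to latitude: 34.5701, 93.9286.
Field: 34.5701/20 → 1 → B, 93.9286/10 → 9 → J; chars BJ.
Square: 14.5701/2 → 7, 3.9286/1 → 3; chars 73.
Subsquare: 0.5701/0.0833333 → 6 → g, 0.9286/0.0416667 → 22 → w; chars gw.

BJ73gw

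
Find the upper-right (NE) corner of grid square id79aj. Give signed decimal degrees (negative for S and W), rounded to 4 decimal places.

-50.5833, -5.9167

Field I=8, D=3: +8·20° lon, +3·10° lat → SW at lon -20°, lat -60°.
Square 7, 9: +7·2° lon, +9·1° lat → SW at lon -6°, lat -51°.
Subsquare a=0, j=9: +0·0.0833333° lon, +9·0.0416667° lat → SW at lon -6°, lat -50.625°.
Cell spans 0.0833333° lon × 0.0416667° lat. NE corner is SW corner plus one full cell.
latitude -50.5833, longitude -5.9167.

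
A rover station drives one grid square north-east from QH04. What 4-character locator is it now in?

QH15

Longitude square 0; +1 → 1.
Latitude square 4; +1 → 5.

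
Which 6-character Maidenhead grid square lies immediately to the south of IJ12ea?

IJ11ex

Latitude subsquare a = 0; −1 → -1, wraps to 23 = x, carry into square.
Latitude square 2; −1 → 1.
The longitude characters are unchanged.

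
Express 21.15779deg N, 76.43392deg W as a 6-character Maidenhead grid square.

Shift to the Maidenhead origin (180°W, 90°S): lon 103.5661, lat 111.1578.
Field (20°×10°, letters A–R): lon ⌊103.5661/20⌋ = 5 → F; lat ⌊111.1578/10⌋ = 11 → L.
Square (2°×1°, digits 0–9): lon ⌊3.5661/2⌋ = 1; lat ⌊1.1578/1⌋ = 1.
Subsquare (5′×2.5′, letters a–x): lon ⌊1.5661/0.0833333⌋ = 18 → s; lat ⌊0.1578/0.0416667⌋ = 3 → d.

FL11sd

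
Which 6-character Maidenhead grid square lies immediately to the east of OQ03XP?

OQ13ap

Longitude subsquare x = 23; +1 → 24, wraps to 0 = a, carry into square.
Longitude square 0; +1 → 1.
The latitude characters are unchanged.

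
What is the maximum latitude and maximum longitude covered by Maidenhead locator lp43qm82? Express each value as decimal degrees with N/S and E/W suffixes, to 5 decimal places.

63.51250° N, 49.40833° E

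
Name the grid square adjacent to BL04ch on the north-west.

Longitude subsquare c = 2; −1 → 1 = b.
Latitude subsquare h = 7; +1 → 8 = i.

BL04bi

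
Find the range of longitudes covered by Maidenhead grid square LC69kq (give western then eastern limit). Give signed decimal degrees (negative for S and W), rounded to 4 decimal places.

Field L=11, C=2: +11·20° lon, +2·10° lat → SW at lon 40°, lat -70°.
Square 6, 9: +6·2° lon, +9·1° lat → SW at lon 52°, lat -61°.
Subsquare k=10, q=16: +10·0.0833333° lon, +16·0.0416667° lat → SW at lon 52.8333°, lat -60.3333°.
Cell spans 0.0833333° lon × 0.0416667° lat.
west 52.8333, east 52.9167.

52.8333, 52.9167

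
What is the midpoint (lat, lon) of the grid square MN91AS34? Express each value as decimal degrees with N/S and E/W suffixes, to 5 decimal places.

Field M=12, N=13: +12·20° lon, +13·10° lat → SW at lon 60°, lat 40°.
Square 9, 1: +9·2° lon, +1·1° lat → SW at lon 78°, lat 41°.
Subsquare a=0, s=18: +0·0.0833333° lon, +18·0.0416667° lat → SW at lon 78°, lat 41.75°.
Extended square 3, 4: +3·0.00833333° lon, +4·0.00416667° lat → SW at lon 78.025°, lat 41.7667°.
Cell spans 0.00833333° lon × 0.00416667° lat. Centre is SW corner plus half of each.
latitude 41.76875° N, longitude 78.02917° E.

41.76875° N, 78.02917° E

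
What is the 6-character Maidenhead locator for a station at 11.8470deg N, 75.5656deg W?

FK21fu

Offset from 180°W / 90°S: lon 104.4344°, lat 101.8470°.
Field: lon ⌊104.4344/20⌋ = 5 → F; lat ⌊101.8470/10⌋ = 10 → K.
Square: lon ⌊4.4344/2⌋ = 2; lat ⌊1.8470/1⌋ = 1.
Subsquare: lon ⌊0.4344/0.0833333⌋ = 5 → f; lat ⌊0.8470/0.0416667⌋ = 20 → u.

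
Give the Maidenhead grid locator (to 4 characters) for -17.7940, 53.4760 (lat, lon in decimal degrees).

Add 180° to longitude and 90° to latitude: 233.48, 72.21.
Field: 233.48/20 → 11 → L, 72.21/10 → 7 → H; chars LH.
Square: 13.48/2 → 6, 2.21/1 → 2; chars 62.

LH62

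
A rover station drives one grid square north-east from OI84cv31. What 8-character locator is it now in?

OI84cv42

Longitude extended square 3; +1 → 4.
Latitude extended square 1; +1 → 2.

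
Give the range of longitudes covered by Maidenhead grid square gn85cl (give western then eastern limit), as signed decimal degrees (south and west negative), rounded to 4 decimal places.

Field G=6, N=13: +6·20° lon, +13·10° lat → SW at lon -60°, lat 40°.
Square 8, 5: +8·2° lon, +5·1° lat → SW at lon -44°, lat 45°.
Subsquare c=2, l=11: +2·0.0833333° lon, +11·0.0416667° lat → SW at lon -43.8333°, lat 45.4583°.
Cell spans 0.0833333° lon × 0.0416667° lat.
west -43.8333, east -43.7500.

-43.8333, -43.7500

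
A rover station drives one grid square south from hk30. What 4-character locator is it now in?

HJ39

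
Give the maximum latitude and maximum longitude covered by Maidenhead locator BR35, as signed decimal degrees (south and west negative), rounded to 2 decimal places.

Field B=1, R=17: +1·20° lon, +17·10° lat → SW at lon -160°, lat 80°.
Square 3, 5: +3·2° lon, +5·1° lat → SW at lon -154°, lat 85°.
Cell spans 2° lon × 1° lat. NE corner is SW corner plus one full cell.
latitude 86.00, longitude -152.00.

86.00, -152.00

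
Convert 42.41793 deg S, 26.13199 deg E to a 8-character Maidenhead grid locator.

KE37bn59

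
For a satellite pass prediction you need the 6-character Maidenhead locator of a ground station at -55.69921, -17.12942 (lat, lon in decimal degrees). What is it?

Shift to the Maidenhead origin (180°W, 90°S): lon 162.8706, lat 34.3008.
Field (20°×10°, letters A–R): lon ⌊162.8706/20⌋ = 8 → I; lat ⌊34.3008/10⌋ = 3 → D.
Square (2°×1°, digits 0–9): lon ⌊2.8706/2⌋ = 1; lat ⌊4.3008/1⌋ = 4.
Subsquare (5′×2.5′, letters a–x): lon ⌊0.8706/0.0833333⌋ = 10 → k; lat ⌊0.3008/0.0416667⌋ = 7 → h.

ID14kh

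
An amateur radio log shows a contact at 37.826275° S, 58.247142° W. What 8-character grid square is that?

GF02ve01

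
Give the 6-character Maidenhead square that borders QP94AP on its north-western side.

QP84xq

Longitude subsquare a = 0; −1 → -1, wraps to 23 = x, carry into square.
Longitude square 9; −1 → 8.
Latitude subsquare p = 15; +1 → 16 = q.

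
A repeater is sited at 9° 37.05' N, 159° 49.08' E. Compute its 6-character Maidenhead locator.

QJ99vo

Offset from 180°W / 90°S: lon 339.8180°, lat 99.6175°.
Field: lon ⌊339.8180/20⌋ = 16 → Q; lat ⌊99.6175/10⌋ = 9 → J.
Square: lon ⌊19.8180/2⌋ = 9; lat ⌊9.6175/1⌋ = 9.
Subsquare: lon ⌊1.8180/0.0833333⌋ = 21 → v; lat ⌊0.6175/0.0416667⌋ = 14 → o.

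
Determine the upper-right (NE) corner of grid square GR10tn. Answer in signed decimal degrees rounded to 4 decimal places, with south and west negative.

Field G=6, R=17: +6·20° lon, +17·10° lat → SW at lon -60°, lat 80°.
Square 1, 0: +1·2° lon, +0·1° lat → SW at lon -58°, lat 80°.
Subsquare t=19, n=13: +19·0.0833333° lon, +13·0.0416667° lat → SW at lon -56.4167°, lat 80.5417°.
Cell spans 0.0833333° lon × 0.0416667° lat. NE corner is SW corner plus one full cell.
latitude 80.5833, longitude -56.3333.

80.5833, -56.3333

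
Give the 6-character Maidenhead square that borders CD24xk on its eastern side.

CD34ak

Longitude subsquare x = 23; +1 → 24, wraps to 0 = a, carry into square.
Longitude square 2; +1 → 3.
The latitude characters are unchanged.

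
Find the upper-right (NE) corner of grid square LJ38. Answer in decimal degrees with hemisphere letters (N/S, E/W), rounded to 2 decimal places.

Field L=11, J=9: +11·20° lon, +9·10° lat → SW at lon 40°, lat 0°.
Square 3, 8: +3·2° lon, +8·1° lat → SW at lon 46°, lat 8°.
Cell spans 2° lon × 1° lat. NE corner is SW corner plus one full cell.
latitude 9.00° N, longitude 48.00° E.

9.00° N, 48.00° E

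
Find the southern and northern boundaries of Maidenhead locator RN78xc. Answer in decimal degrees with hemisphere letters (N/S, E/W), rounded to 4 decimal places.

Field R=17, N=13: +17·20° lon, +13·10° lat → SW at lon 160°, lat 40°.
Square 7, 8: +7·2° lon, +8·1° lat → SW at lon 174°, lat 48°.
Subsquare x=23, c=2: +23·0.0833333° lon, +2·0.0416667° lat → SW at lon 175.917°, lat 48.0833°.
Cell spans 0.0833333° lon × 0.0416667° lat.
south 48.0833° N, north 48.1250° N.

48.0833° N, 48.1250° N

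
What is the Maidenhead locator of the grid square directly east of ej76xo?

EJ86ao

Longitude subsquare x = 23; +1 → 24, wraps to 0 = a, carry into square.
Longitude square 7; +1 → 8.
The latitude characters are unchanged.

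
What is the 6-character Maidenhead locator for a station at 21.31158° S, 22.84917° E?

KG18kq

Shift to the Maidenhead origin (180°W, 90°S): lon 202.8492, lat 68.6884.
Field: 202.8492/20 → 10 → K, 68.6884/10 → 6 → G; chars KG.
Square: 2.8492/2 → 1, 8.6884/1 → 8; chars 18.
Subsquare: 0.8492/0.0833333 → 10 → k, 0.6884/0.0416667 → 16 → q; chars kq.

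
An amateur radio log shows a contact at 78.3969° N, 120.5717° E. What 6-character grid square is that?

Offset from 180°W / 90°S: lon 300.5717°, lat 168.3969°.
Field: 300.5717/20 → 15 → P, 168.3969/10 → 16 → Q; chars PQ.
Square: 0.5717/2 → 0, 8.3969/1 → 8; chars 08.
Subsquare: 0.5717/0.0833333 → 6 → g, 0.3969/0.0416667 → 9 → j; chars gj.

PQ08gj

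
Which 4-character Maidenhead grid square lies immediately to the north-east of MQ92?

Longitude square 9; +1 → 10, wraps to 0, carry into field.
Longitude field M = 12; +1 → 13 = N.
Latitude square 2; +1 → 3.

NQ03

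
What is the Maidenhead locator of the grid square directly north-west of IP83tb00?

IP83sb91

Longitude extended square 0; −1 → -1, wraps to 9, carry into subsquare.
Longitude subsquare t = 19; −1 → 18 = s.
Latitude extended square 0; +1 → 1.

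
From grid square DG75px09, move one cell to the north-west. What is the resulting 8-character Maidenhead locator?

Longitude extended square 0; −1 → -1, wraps to 9, carry into subsquare.
Longitude subsquare p = 15; −1 → 14 = o.
Latitude extended square 9; +1 → 10, wraps to 0, carry into subsquare.
Latitude subsquare x = 23; +1 → 24, wraps to 0 = a, carry into square.
Latitude square 5; +1 → 6.

DG76oa90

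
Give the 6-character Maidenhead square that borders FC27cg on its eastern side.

FC27dg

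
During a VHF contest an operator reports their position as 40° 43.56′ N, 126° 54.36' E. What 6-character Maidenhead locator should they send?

Offset from 180°W / 90°S: lon 306.9060°, lat 130.7260°.
Field (20°×10°, letters A–R): lon ⌊306.9060/20⌋ = 15 → P; lat ⌊130.7260/10⌋ = 13 → N.
Square (2°×1°, digits 0–9): lon ⌊6.9060/2⌋ = 3; lat ⌊0.7260/1⌋ = 0.
Subsquare (5′×2.5′, letters a–x): lon ⌊0.9060/0.0833333⌋ = 10 → k; lat ⌊0.7260/0.0416667⌋ = 17 → r.

PN30kr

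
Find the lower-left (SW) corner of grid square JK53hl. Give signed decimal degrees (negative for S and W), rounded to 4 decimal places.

13.4583, 10.5833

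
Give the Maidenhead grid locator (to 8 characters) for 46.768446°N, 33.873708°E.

Add 180° to longitude and 90° to latitude: 213.87371, 136.76845.
Field: lon ⌊213.87371/20⌋ = 10 → K; lat ⌊136.76845/10⌋ = 13 → N.
Square: lon ⌊13.87371/2⌋ = 6; lat ⌊6.76845/1⌋ = 6.
Subsquare: lon ⌊1.87371/0.0833333⌋ = 22 → w; lat ⌊0.76845/0.0416667⌋ = 18 → s.
Extended square: lon ⌊0.04037/0.00833333⌋ = 4; lat ⌊0.01845/0.00416667⌋ = 4.

KN66ws44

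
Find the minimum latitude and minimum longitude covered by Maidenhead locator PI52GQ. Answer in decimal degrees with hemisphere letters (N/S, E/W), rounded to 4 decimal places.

Field P=15, I=8: +15·20° lon, +8·10° lat → SW at lon 120°, lat -10°.
Square 5, 2: +5·2° lon, +2·1° lat → SW at lon 130°, lat -8°.
Subsquare g=6, q=16: +6·0.0833333° lon, +16·0.0416667° lat → SW at lon 130.5°, lat -7.33333°.
latitude 7.3333° S, longitude 130.5000° E.

7.3333° S, 130.5000° E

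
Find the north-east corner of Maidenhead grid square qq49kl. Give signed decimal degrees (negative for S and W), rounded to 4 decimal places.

Field Q=16, Q=16: +16·20° lon, +16·10° lat → SW at lon 140°, lat 70°.
Square 4, 9: +4·2° lon, +9·1° lat → SW at lon 148°, lat 79°.
Subsquare k=10, l=11: +10·0.0833333° lon, +11·0.0416667° lat → SW at lon 148.833°, lat 79.4583°.
Cell spans 0.0833333° lon × 0.0416667° lat. NE corner is SW corner plus one full cell.
latitude 79.5000, longitude 148.9167.

79.5000, 148.9167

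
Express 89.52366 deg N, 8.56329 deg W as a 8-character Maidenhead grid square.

IR59rm25

Shift to the Maidenhead origin (180°W, 90°S): lon 171.43671, lat 179.52366.
Field: lon ⌊171.43671/20⌋ = 8 → I; lat ⌊179.52366/10⌋ = 17 → R.
Square: lon ⌊11.43671/2⌋ = 5; lat ⌊9.52366/1⌋ = 9.
Subsquare: lon ⌊1.43671/0.0833333⌋ = 17 → r; lat ⌊0.52366/0.0416667⌋ = 12 → m.
Extended square: lon ⌊0.02004/0.00833333⌋ = 2; lat ⌊0.02366/0.00416667⌋ = 5.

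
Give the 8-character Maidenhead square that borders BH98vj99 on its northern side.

BH98vk90

Latitude extended square 9; +1 → 10, wraps to 0, carry into subsquare.
Latitude subsquare j = 9; +1 → 10 = k.
The longitude characters are unchanged.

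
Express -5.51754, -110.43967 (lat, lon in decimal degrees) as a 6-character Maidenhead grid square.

DI44sl

Offset from 180°W / 90°S: lon 69.5603°, lat 84.4825°.
Field: lon ⌊69.5603/20⌋ = 3 → D; lat ⌊84.4825/10⌋ = 8 → I.
Square: lon ⌊9.5603/2⌋ = 4; lat ⌊4.4825/1⌋ = 4.
Subsquare: lon ⌊1.5603/0.0833333⌋ = 18 → s; lat ⌊0.4825/0.0416667⌋ = 11 → l.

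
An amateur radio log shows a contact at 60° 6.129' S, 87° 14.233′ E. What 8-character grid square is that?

Shift to the Maidenhead origin (180°W, 90°S): lon 267.23722, lat 29.89785.
Field (20°×10°, letters A–R): 267.23722/20 → 13 → N, 29.89785/10 → 2 → C; chars NC.
Square (2°×1°, digits 0–9): 7.23722/2 → 3, 9.89785/1 → 9; chars 39.
Subsquare (5′×2.5′, letters a–x): 1.23722/0.0833333 → 14 → o, 0.89785/0.0416667 → 21 → v; chars ov.
Extended square (30″×15″, digits 0–9): 0.07055/0.00833333 → 8, 0.02285/0.00416667 → 5; chars 85.

NC39ov85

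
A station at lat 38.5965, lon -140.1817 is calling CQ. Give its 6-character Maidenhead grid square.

BM98vo

Add 180° to longitude and 90° to latitude: 39.8183, 128.5965.
Field (20°×10°, letters A–R): 39.8183/20 → 1 → B, 128.5965/10 → 12 → M; chars BM.
Square (2°×1°, digits 0–9): 19.8183/2 → 9, 8.5965/1 → 8; chars 98.
Subsquare (5′×2.5′, letters a–x): 1.8183/0.0833333 → 21 → v, 0.5965/0.0416667 → 14 → o; chars vo.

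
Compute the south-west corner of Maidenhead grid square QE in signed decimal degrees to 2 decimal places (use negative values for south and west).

-50.00, 140.00

Field Q=16, E=4: +16·20° lon, +4·10° lat → SW at lon 140°, lat -50°.
latitude -50.00, longitude 140.00.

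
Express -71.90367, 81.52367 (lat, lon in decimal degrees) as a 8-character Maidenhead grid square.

Shift to the Maidenhead origin (180°W, 90°S): lon 261.52367, lat 18.09633.
Field: 261.52367/20 → 13 → N, 18.09633/10 → 1 → B; chars NB.
Square: 1.52367/2 → 0, 8.09633/1 → 8; chars 08.
Subsquare: 1.52367/0.0833333 → 18 → s, 0.09633/0.0416667 → 2 → c; chars sc.
Extended square: 0.02367/0.00833333 → 2, 0.01300/0.00416667 → 3; chars 23.

NB08sc23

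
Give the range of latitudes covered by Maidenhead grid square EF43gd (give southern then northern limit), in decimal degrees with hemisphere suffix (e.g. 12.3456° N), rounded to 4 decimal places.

36.8750° S, 36.8333° S

Field E=4, F=5: +4·20° lon, +5·10° lat → SW at lon -100°, lat -40°.
Square 4, 3: +4·2° lon, +3·1° lat → SW at lon -92°, lat -37°.
Subsquare g=6, d=3: +6·0.0833333° lon, +3·0.0416667° lat → SW at lon -91.5°, lat -36.875°.
Cell spans 0.0833333° lon × 0.0416667° lat.
south 36.8750° S, north 36.8333° S.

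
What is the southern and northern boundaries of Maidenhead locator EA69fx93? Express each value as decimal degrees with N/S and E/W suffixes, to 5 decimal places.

80.02917° S, 80.02500° S

Field E=4, A=0: +4·20° lon, +0·10° lat → SW at lon -100°, lat -90°.
Square 6, 9: +6·2° lon, +9·1° lat → SW at lon -88°, lat -81°.
Subsquare f=5, x=23: +5·0.0833333° lon, +23·0.0416667° lat → SW at lon -87.5833°, lat -80.0417°.
Extended square 9, 3: +9·0.00833333° lon, +3·0.00416667° lat → SW at lon -87.5083°, lat -80.0292°.
Cell spans 0.00833333° lon × 0.00416667° lat.
south 80.02917° S, north 80.02500° S.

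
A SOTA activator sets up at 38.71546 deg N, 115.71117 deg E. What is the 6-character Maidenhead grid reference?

Shift to the Maidenhead origin (180°W, 90°S): lon 295.7112, lat 128.7155.
Field: lon ⌊295.7112/20⌋ = 14 → O; lat ⌊128.7155/10⌋ = 12 → M.
Square: lon ⌊15.7112/2⌋ = 7; lat ⌊8.7155/1⌋ = 8.
Subsquare: lon ⌊1.7112/0.0833333⌋ = 20 → u; lat ⌊0.7155/0.0416667⌋ = 17 → r.

OM78ur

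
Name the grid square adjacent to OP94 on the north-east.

PP05

Longitude square 9; +1 → 10, wraps to 0, carry into field.
Longitude field O = 14; +1 → 15 = P.
Latitude square 4; +1 → 5.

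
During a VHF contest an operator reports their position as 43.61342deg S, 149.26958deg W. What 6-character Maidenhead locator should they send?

BE56ij

Shift to the Maidenhead origin (180°W, 90°S): lon 30.7304, lat 46.3866.
Field (20°×10°, letters A–R): 30.7304/20 → 1 → B, 46.3866/10 → 4 → E; chars BE.
Square (2°×1°, digits 0–9): 10.7304/2 → 5, 6.3866/1 → 6; chars 56.
Subsquare (5′×2.5′, letters a–x): 0.7304/0.0833333 → 8 → i, 0.3866/0.0416667 → 9 → j; chars ij.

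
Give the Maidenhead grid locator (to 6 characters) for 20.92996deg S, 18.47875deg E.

JG99fb

Add 180° to longitude and 90° to latitude: 198.4787, 69.0700.
Field: 198.4787/20 → 9 → J, 69.0700/10 → 6 → G; chars JG.
Square: 18.4787/2 → 9, 9.0700/1 → 9; chars 99.
Subsquare: 0.4787/0.0833333 → 5 → f, 0.0700/0.0416667 → 1 → b; chars fb.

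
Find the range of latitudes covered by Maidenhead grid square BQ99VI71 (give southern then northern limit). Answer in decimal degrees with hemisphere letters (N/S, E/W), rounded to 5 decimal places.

Field B=1, Q=16: +1·20° lon, +16·10° lat → SW at lon -160°, lat 70°.
Square 9, 9: +9·2° lon, +9·1° lat → SW at lon -142°, lat 79°.
Subsquare v=21, i=8: +21·0.0833333° lon, +8·0.0416667° lat → SW at lon -140.25°, lat 79.3333°.
Extended square 7, 1: +7·0.00833333° lon, +1·0.00416667° lat → SW at lon -140.192°, lat 79.3375°.
Cell spans 0.00833333° lon × 0.00416667° lat.
south 79.33750° N, north 79.34167° N.

79.33750° N, 79.34167° N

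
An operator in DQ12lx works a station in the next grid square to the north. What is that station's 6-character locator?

Latitude subsquare x = 23; +1 → 24, wraps to 0 = a, carry into square.
Latitude square 2; +1 → 3.
The longitude characters are unchanged.

DQ13la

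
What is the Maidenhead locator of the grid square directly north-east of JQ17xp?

Longitude subsquare x = 23; +1 → 24, wraps to 0 = a, carry into square.
Longitude square 1; +1 → 2.
Latitude subsquare p = 15; +1 → 16 = q.

JQ27aq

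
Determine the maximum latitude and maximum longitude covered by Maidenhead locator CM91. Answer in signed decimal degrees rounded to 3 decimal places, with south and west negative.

32.000, -120.000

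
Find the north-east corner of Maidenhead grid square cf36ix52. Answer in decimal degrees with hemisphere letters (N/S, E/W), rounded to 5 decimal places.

33.02917° S, 133.28333° W

Field C=2, F=5: +2·20° lon, +5·10° lat → SW at lon -140°, lat -40°.
Square 3, 6: +3·2° lon, +6·1° lat → SW at lon -134°, lat -34°.
Subsquare i=8, x=23: +8·0.0833333° lon, +23·0.0416667° lat → SW at lon -133.333°, lat -33.0417°.
Extended square 5, 2: +5·0.00833333° lon, +2·0.00416667° lat → SW at lon -133.292°, lat -33.0333°.
Cell spans 0.00833333° lon × 0.00416667° lat. NE corner is SW corner plus one full cell.
latitude 33.02917° S, longitude 133.28333° W.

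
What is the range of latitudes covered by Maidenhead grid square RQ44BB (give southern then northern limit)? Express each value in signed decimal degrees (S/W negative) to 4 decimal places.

74.0417, 74.0833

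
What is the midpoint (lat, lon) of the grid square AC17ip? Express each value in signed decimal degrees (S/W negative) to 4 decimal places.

-62.3542, -177.2917

Field A=0, C=2: +0·20° lon, +2·10° lat → SW at lon -180°, lat -70°.
Square 1, 7: +1·2° lon, +7·1° lat → SW at lon -178°, lat -63°.
Subsquare i=8, p=15: +8·0.0833333° lon, +15·0.0416667° lat → SW at lon -177.333°, lat -62.375°.
Cell spans 0.0833333° lon × 0.0416667° lat. Centre is SW corner plus half of each.
latitude -62.3542, longitude -177.2917.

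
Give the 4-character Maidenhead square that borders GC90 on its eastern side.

HC00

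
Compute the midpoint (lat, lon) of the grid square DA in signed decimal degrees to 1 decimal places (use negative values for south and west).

-85.0, -110.0

Field D=3, A=0: +3·20° lon, +0·10° lat → SW at lon -120°, lat -90°.
Cell spans 20° lon × 10° lat. Centre is SW corner plus half of each.
latitude -85.0, longitude -110.0.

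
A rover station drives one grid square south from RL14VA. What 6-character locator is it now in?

RL13vx

Latitude subsquare a = 0; −1 → -1, wraps to 23 = x, carry into square.
Latitude square 4; −1 → 3.
The longitude characters are unchanged.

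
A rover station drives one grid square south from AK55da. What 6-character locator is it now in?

AK54dx

Latitude subsquare a = 0; −1 → -1, wraps to 23 = x, carry into square.
Latitude square 5; −1 → 4.
The longitude characters are unchanged.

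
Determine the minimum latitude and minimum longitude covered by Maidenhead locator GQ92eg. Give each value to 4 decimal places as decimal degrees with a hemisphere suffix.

Field G=6, Q=16: +6·20° lon, +16·10° lat → SW at lon -60°, lat 70°.
Square 9, 2: +9·2° lon, +2·1° lat → SW at lon -42°, lat 72°.
Subsquare e=4, g=6: +4·0.0833333° lon, +6·0.0416667° lat → SW at lon -41.6667°, lat 72.25°.
latitude 72.2500° N, longitude 41.6667° W.

72.2500° N, 41.6667° W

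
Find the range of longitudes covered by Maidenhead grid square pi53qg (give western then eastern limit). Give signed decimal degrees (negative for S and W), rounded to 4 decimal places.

Field P=15, I=8: +15·20° lon, +8·10° lat → SW at lon 120°, lat -10°.
Square 5, 3: +5·2° lon, +3·1° lat → SW at lon 130°, lat -7°.
Subsquare q=16, g=6: +16·0.0833333° lon, +6·0.0416667° lat → SW at lon 131.333°, lat -6.75°.
Cell spans 0.0833333° lon × 0.0416667° lat.
west 131.3333, east 131.4167.

131.3333, 131.4167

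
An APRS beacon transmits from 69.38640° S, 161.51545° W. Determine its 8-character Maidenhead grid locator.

Offset from 180°W / 90°S: lon 18.48455°, lat 20.61360°.
Field: lon ⌊18.48455/20⌋ = 0 → A; lat ⌊20.61360/10⌋ = 2 → C.
Square: lon ⌊18.48455/2⌋ = 9; lat ⌊0.61360/1⌋ = 0.
Subsquare: lon ⌊0.48455/0.0833333⌋ = 5 → f; lat ⌊0.61360/0.0416667⌋ = 14 → o.
Extended square: lon ⌊0.06788/0.00833333⌋ = 8; lat ⌊0.03027/0.00416667⌋ = 7.

AC90fo87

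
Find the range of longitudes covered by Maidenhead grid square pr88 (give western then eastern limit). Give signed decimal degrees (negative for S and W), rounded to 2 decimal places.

136.00, 138.00

Field P=15, R=17: +15·20° lon, +17·10° lat → SW at lon 120°, lat 80°.
Square 8, 8: +8·2° lon, +8·1° lat → SW at lon 136°, lat 88°.
Cell spans 2° lon × 1° lat.
west 136.00, east 138.00.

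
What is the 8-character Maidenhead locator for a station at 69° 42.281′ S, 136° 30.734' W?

CC10rh80

Add 180° to longitude and 90° to latitude: 43.48777, 20.29532.
Field: 43.48777/20 → 2 → C, 20.29532/10 → 2 → C; chars CC.
Square: 3.48777/2 → 1, 0.29532/1 → 0; chars 10.
Subsquare: 1.48777/0.0833333 → 17 → r, 0.29532/0.0416667 → 7 → h; chars rh.
Extended square: 0.07110/0.00833333 → 8, 0.00365/0.00416667 → 0; chars 80.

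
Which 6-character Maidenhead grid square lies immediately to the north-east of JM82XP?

JM92aq

Longitude subsquare x = 23; +1 → 24, wraps to 0 = a, carry into square.
Longitude square 8; +1 → 9.
Latitude subsquare p = 15; +1 → 16 = q.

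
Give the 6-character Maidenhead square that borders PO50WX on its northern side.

Latitude subsquare x = 23; +1 → 24, wraps to 0 = a, carry into square.
Latitude square 0; +1 → 1.
The longitude characters are unchanged.

PO51wa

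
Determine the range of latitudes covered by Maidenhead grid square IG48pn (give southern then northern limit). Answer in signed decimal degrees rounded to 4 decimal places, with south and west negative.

-21.4583, -21.4167

Field I=8, G=6: +8·20° lon, +6·10° lat → SW at lon -20°, lat -30°.
Square 4, 8: +4·2° lon, +8·1° lat → SW at lon -12°, lat -22°.
Subsquare p=15, n=13: +15·0.0833333° lon, +13·0.0416667° lat → SW at lon -10.75°, lat -21.4583°.
Cell spans 0.0833333° lon × 0.0416667° lat.
south -21.4583, north -21.4167.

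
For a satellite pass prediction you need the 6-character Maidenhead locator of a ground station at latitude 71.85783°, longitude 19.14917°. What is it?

JQ91nu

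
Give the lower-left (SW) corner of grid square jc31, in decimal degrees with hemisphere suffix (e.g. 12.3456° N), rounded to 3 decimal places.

Field J=9, C=2: +9·20° lon, +2·10° lat → SW at lon 0°, lat -70°.
Square 3, 1: +3·2° lon, +1·1° lat → SW at lon 6°, lat -69°.
latitude 69.000° S, longitude 6.000° E.

69.000° S, 6.000° E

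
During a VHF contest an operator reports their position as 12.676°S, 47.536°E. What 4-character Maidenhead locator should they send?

Add 180° to longitude and 90° to latitude: 227.54, 77.32.
Field: 227.54/20 → 11 → L, 77.32/10 → 7 → H; chars LH.
Square: 7.54/2 → 3, 7.32/1 → 7; chars 37.

LH37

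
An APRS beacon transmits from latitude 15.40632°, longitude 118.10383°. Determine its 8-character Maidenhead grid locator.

OK95bj27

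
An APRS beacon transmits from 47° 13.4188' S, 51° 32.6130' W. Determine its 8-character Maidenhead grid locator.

GE42fs46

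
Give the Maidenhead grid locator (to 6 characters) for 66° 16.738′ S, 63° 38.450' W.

Add 180° to longitude and 90° to latitude: 116.3592, 23.7210.
Field (20°×10°, letters A–R): lon ⌊116.3592/20⌋ = 5 → F; lat ⌊23.7210/10⌋ = 2 → C.
Square (2°×1°, digits 0–9): lon ⌊16.3592/2⌋ = 8; lat ⌊3.7210/1⌋ = 3.
Subsquare (5′×2.5′, letters a–x): lon ⌊0.3592/0.0833333⌋ = 4 → e; lat ⌊0.7210/0.0416667⌋ = 17 → r.

FC83er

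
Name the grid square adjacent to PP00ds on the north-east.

PP00et

Longitude subsquare d = 3; +1 → 4 = e.
Latitude subsquare s = 18; +1 → 19 = t.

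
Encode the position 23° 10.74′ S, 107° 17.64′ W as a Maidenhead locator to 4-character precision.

Offset from 180°W / 90°S: lon 72.71°, lat 66.82°.
Field: 72.71/20 → 3 → D, 66.82/10 → 6 → G; chars DG.
Square: 12.71/2 → 6, 6.82/1 → 6; chars 66.

DG66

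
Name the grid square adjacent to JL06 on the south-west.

IL95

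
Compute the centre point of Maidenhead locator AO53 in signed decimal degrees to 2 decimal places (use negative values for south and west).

Field A=0, O=14: +0·20° lon, +14·10° lat → SW at lon -180°, lat 50°.
Square 5, 3: +5·2° lon, +3·1° lat → SW at lon -170°, lat 53°.
Cell spans 2° lon × 1° lat. Centre is SW corner plus half of each.
latitude 53.50, longitude -169.00.

53.50, -169.00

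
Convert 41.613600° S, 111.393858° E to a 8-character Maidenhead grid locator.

OE58qj72

Add 180° to longitude and 90° to latitude: 291.39386, 48.38640.
Field: 291.39386/20 → 14 → O, 48.38640/10 → 4 → E; chars OE.
Square: 11.39386/2 → 5, 8.38640/1 → 8; chars 58.
Subsquare: 1.39386/0.0833333 → 16 → q, 0.38640/0.0416667 → 9 → j; chars qj.
Extended square: 0.06052/0.00833333 → 7, 0.01140/0.00416667 → 2; chars 72.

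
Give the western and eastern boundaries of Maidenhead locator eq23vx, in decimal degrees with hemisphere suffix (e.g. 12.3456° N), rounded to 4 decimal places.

Field E=4, Q=16: +4·20° lon, +16·10° lat → SW at lon -100°, lat 70°.
Square 2, 3: +2·2° lon, +3·1° lat → SW at lon -96°, lat 73°.
Subsquare v=21, x=23: +21·0.0833333° lon, +23·0.0416667° lat → SW at lon -94.25°, lat 73.9583°.
Cell spans 0.0833333° lon × 0.0416667° lat.
west 94.2500° W, east 94.1667° W.

94.2500° W, 94.1667° W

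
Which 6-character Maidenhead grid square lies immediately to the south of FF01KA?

Latitude subsquare a = 0; −1 → -1, wraps to 23 = x, carry into square.
Latitude square 1; −1 → 0.
The longitude characters are unchanged.

FF00kx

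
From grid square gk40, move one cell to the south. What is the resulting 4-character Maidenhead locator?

GJ49

Latitude square 0; −1 → -1, wraps to 9, carry into field.
Latitude field K = 10; −1 → 9 = J.
The longitude characters are unchanged.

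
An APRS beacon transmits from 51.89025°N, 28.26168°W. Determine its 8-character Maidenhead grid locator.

Add 180° to longitude and 90° to latitude: 151.73832, 141.89025.
Field (20°×10°, letters A–R): 151.73832/20 → 7 → H, 141.89025/10 → 14 → O; chars HO.
Square (2°×1°, digits 0–9): 11.73832/2 → 5, 1.89025/1 → 1; chars 51.
Subsquare (5′×2.5′, letters a–x): 1.73832/0.0833333 → 20 → u, 0.89025/0.0416667 → 21 → v; chars uv.
Extended square (30″×15″, digits 0–9): 0.07165/0.00833333 → 8, 0.01525/0.00416667 → 3; chars 83.

HO51uv83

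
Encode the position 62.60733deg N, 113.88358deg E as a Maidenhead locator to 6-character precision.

OP62wo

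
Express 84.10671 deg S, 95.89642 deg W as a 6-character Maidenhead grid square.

Add 180° to longitude and 90° to latitude: 84.1036, 5.8933.
Field: lon ⌊84.1036/20⌋ = 4 → E; lat ⌊5.8933/10⌋ = 0 → A.
Square: lon ⌊4.1036/2⌋ = 2; lat ⌊5.8933/1⌋ = 5.
Subsquare: lon ⌊0.1036/0.0833333⌋ = 1 → b; lat ⌊0.8933/0.0416667⌋ = 21 → v.

EA25bv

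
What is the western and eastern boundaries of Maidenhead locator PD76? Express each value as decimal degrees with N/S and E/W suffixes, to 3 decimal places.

134.000° E, 136.000° E

Field P=15, D=3: +15·20° lon, +3·10° lat → SW at lon 120°, lat -60°.
Square 7, 6: +7·2° lon, +6·1° lat → SW at lon 134°, lat -54°.
Cell spans 2° lon × 1° lat.
west 134.000° E, east 136.000° E.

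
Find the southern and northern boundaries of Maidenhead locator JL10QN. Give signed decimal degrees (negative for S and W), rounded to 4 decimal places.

Field J=9, L=11: +9·20° lon, +11·10° lat → SW at lon 0°, lat 20°.
Square 1, 0: +1·2° lon, +0·1° lat → SW at lon 2°, lat 20°.
Subsquare q=16, n=13: +16·0.0833333° lon, +13·0.0416667° lat → SW at lon 3.33333°, lat 20.5417°.
Cell spans 0.0833333° lon × 0.0416667° lat.
south 20.5417, north 20.5833.

20.5417, 20.5833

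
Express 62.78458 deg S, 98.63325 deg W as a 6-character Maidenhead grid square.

EC07qf

Offset from 180°W / 90°S: lon 81.3667°, lat 27.2154°.
Field: lon ⌊81.3667/20⌋ = 4 → E; lat ⌊27.2154/10⌋ = 2 → C.
Square: lon ⌊1.3667/2⌋ = 0; lat ⌊7.2154/1⌋ = 7.
Subsquare: lon ⌊1.3667/0.0833333⌋ = 16 → q; lat ⌊0.2154/0.0416667⌋ = 5 → f.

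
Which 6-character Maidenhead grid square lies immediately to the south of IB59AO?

Latitude subsquare o = 14; −1 → 13 = n.
The longitude characters are unchanged.

IB59an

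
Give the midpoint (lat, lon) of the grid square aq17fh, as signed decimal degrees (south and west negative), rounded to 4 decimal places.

Field A=0, Q=16: +0·20° lon, +16·10° lat → SW at lon -180°, lat 70°.
Square 1, 7: +1·2° lon, +7·1° lat → SW at lon -178°, lat 77°.
Subsquare f=5, h=7: +5·0.0833333° lon, +7·0.0416667° lat → SW at lon -177.583°, lat 77.2917°.
Cell spans 0.0833333° lon × 0.0416667° lat. Centre is SW corner plus half of each.
latitude 77.3125, longitude -177.5417.

77.3125, -177.5417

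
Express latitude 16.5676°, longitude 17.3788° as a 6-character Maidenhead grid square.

JK86qn

Add 180° to longitude and 90° to latitude: 197.3788, 106.5676.
Field: lon ⌊197.3788/20⌋ = 9 → J; lat ⌊106.5676/10⌋ = 10 → K.
Square: lon ⌊17.3788/2⌋ = 8; lat ⌊6.5676/1⌋ = 6.
Subsquare: lon ⌊1.3788/0.0833333⌋ = 16 → q; lat ⌊0.5676/0.0416667⌋ = 13 → n.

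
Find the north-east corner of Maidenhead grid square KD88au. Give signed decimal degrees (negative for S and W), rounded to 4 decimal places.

-51.1250, 36.0833

Field K=10, D=3: +10·20° lon, +3·10° lat → SW at lon 20°, lat -60°.
Square 8, 8: +8·2° lon, +8·1° lat → SW at lon 36°, lat -52°.
Subsquare a=0, u=20: +0·0.0833333° lon, +20·0.0416667° lat → SW at lon 36°, lat -51.1667°.
Cell spans 0.0833333° lon × 0.0416667° lat. NE corner is SW corner plus one full cell.
latitude -51.1250, longitude 36.0833.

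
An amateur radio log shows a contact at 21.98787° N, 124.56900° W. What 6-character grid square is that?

Offset from 180°W / 90°S: lon 55.4310°, lat 111.9879°.
Field (20°×10°, letters A–R): lon ⌊55.4310/20⌋ = 2 → C; lat ⌊111.9879/10⌋ = 11 → L.
Square (2°×1°, digits 0–9): lon ⌊15.4310/2⌋ = 7; lat ⌊1.9879/1⌋ = 1.
Subsquare (5′×2.5′, letters a–x): lon ⌊1.4310/0.0833333⌋ = 17 → r; lat ⌊0.9879/0.0416667⌋ = 23 → x.

CL71rx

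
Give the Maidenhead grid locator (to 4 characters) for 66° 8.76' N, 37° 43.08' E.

KP86

Offset from 180°W / 90°S: lon 217.72°, lat 156.15°.
Field: 217.72/20 → 10 → K, 156.15/10 → 15 → P; chars KP.
Square: 17.72/2 → 8, 6.15/1 → 6; chars 86.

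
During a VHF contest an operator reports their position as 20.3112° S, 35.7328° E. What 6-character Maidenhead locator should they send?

KG79uq

Offset from 180°W / 90°S: lon 215.7328°, lat 69.6888°.
Field (20°×10°, letters A–R): lon ⌊215.7328/20⌋ = 10 → K; lat ⌊69.6888/10⌋ = 6 → G.
Square (2°×1°, digits 0–9): lon ⌊15.7328/2⌋ = 7; lat ⌊9.6888/1⌋ = 9.
Subsquare (5′×2.5′, letters a–x): lon ⌊1.7328/0.0833333⌋ = 20 → u; lat ⌊0.6888/0.0416667⌋ = 16 → q.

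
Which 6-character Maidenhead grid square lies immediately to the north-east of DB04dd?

DB04ee

Longitude subsquare d = 3; +1 → 4 = e.
Latitude subsquare d = 3; +1 → 4 = e.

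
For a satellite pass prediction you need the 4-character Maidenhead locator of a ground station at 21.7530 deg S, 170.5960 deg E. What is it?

RG58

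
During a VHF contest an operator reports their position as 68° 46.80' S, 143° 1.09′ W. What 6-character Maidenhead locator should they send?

BC81lf

Add 180° to longitude and 90° to latitude: 36.9818, 21.2200.
Field: lon ⌊36.9818/20⌋ = 1 → B; lat ⌊21.2200/10⌋ = 2 → C.
Square: lon ⌊16.9818/2⌋ = 8; lat ⌊1.2200/1⌋ = 1.
Subsquare: lon ⌊0.9818/0.0833333⌋ = 11 → l; lat ⌊0.2200/0.0416667⌋ = 5 → f.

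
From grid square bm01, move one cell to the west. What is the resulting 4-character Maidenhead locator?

Longitude square 0; −1 → -1, wraps to 9, carry into field.
Longitude field B = 1; −1 → 0 = A.
The latitude characters are unchanged.

AM91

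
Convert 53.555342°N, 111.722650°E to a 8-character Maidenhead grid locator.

OO53un63

Offset from 180°W / 90°S: lon 291.72265°, lat 143.55534°.
Field: lon ⌊291.72265/20⌋ = 14 → O; lat ⌊143.55534/10⌋ = 14 → O.
Square: lon ⌊11.72265/2⌋ = 5; lat ⌊3.55534/1⌋ = 3.
Subsquare: lon ⌊1.72265/0.0833333⌋ = 20 → u; lat ⌊0.55534/0.0416667⌋ = 13 → n.
Extended square: lon ⌊0.05598/0.00833333⌋ = 6; lat ⌊0.01368/0.00416667⌋ = 3.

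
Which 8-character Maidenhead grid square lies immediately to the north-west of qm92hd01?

Longitude extended square 0; −1 → -1, wraps to 9, carry into subsquare.
Longitude subsquare h = 7; −1 → 6 = g.
Latitude extended square 1; +1 → 2.

QM92gd92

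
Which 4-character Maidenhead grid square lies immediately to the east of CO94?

Longitude square 9; +1 → 10, wraps to 0, carry into field.
Longitude field C = 2; +1 → 3 = D.
The latitude characters are unchanged.

DO04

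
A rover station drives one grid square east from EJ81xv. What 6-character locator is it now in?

Longitude subsquare x = 23; +1 → 24, wraps to 0 = a, carry into square.
Longitude square 8; +1 → 9.
The latitude characters are unchanged.

EJ91av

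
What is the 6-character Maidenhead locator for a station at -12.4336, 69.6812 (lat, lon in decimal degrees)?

MH47un

Shift to the Maidenhead origin (180°W, 90°S): lon 249.6812, lat 77.5664.
Field: 249.6812/20 → 12 → M, 77.5664/10 → 7 → H; chars MH.
Square: 9.6812/2 → 4, 7.5664/1 → 7; chars 47.
Subsquare: 1.6812/0.0833333 → 20 → u, 0.5664/0.0416667 → 13 → n; chars un.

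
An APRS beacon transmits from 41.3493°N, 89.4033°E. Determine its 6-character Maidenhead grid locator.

Shift to the Maidenhead origin (180°W, 90°S): lon 269.4033, lat 131.3493.
Field: 269.4033/20 → 13 → N, 131.3493/10 → 13 → N; chars NN.
Square: 9.4033/2 → 4, 1.3493/1 → 1; chars 41.
Subsquare: 1.4033/0.0833333 → 16 → q, 0.3493/0.0416667 → 8 → i; chars qi.

NN41qi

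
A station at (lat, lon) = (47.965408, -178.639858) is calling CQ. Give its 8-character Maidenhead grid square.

AN07qx31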